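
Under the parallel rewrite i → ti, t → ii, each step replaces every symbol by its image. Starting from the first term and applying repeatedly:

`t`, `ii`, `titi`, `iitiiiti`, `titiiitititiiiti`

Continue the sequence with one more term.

Applying the rule to each of the 16 symbols of titiiitititiiiti gives the pieces ii ti ii ti ti ti ii ti ii ti ii ti ti ti ii ti, which concatenate to the answer.

iitiiitititiiitiiitiiitititiiiti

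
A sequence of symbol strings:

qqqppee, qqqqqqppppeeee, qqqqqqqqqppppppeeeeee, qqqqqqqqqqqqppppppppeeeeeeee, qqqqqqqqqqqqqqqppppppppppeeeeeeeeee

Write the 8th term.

qqqqqqqqqqqqqqqqqqqqqqqqppppppppppppppppeeeeeeeeeeeeeeee

Term n consists of 3n q's, followed by 2n p's, followed by 2n e's (n = 1, 2, …).
Setting n = 8 gives 24, 16, 16 characters in each block.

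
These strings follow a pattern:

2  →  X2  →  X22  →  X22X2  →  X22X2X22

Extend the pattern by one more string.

This is a Fibonacci-style word recurrence s(k) = s(k−1)·s(k−2): e.g. X2·2 = X22.
So term 6 is X22X2X22·X22X2.

X22X2X22X22X2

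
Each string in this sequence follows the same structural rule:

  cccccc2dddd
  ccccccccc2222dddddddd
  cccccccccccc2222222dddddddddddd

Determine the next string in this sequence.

ccccccccccccccc2222222222dddddddddddddddd

The n-th term is 3n+3 c's then 3n-2 2's then 4n d's (n = 1, 2, …).
At n = 4 the blocks have lengths 15, 10, 16.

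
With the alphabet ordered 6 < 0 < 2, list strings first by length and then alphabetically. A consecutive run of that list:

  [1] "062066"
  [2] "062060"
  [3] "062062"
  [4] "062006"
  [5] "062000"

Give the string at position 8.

Stepping forward 3 times from 062000: 062000 → 062002 → 062026, then the target.

062020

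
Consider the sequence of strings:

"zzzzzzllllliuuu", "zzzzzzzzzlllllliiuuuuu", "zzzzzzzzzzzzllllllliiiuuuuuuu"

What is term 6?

Each string has the form z^{3n} l^{n+3} i^{n-1} u^{2n-1}, where the shown terms are n = 2, 3, 4.
For term 6, n = 7, so the run lengths are 21, 10, 6, 13.

zzzzzzzzzzzzzzzzzzzzzlllllllllliiiiiiuuuuuuuuuuuuu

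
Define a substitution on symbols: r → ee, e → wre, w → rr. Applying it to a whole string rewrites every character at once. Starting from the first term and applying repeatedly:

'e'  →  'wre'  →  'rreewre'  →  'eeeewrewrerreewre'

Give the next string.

Replace each of the 17 characters of eeeewrewrerreewre in place — wre wre wre wre rr ee wre rr ee wre ee ee wre wre rr ee wre — and concatenate.

wrewrewrewrerreewrerreewreeeeewrewrerreewre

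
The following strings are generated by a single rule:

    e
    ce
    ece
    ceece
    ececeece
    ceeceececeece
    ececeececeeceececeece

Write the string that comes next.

This is a Fibonacci-style word recurrence s(k) = s(k−2)·s(k−1): e.g. e·ce = ece.
Continuing: ceeceececeece · ececeececeeceececeece gives term 8.

ceeceececeeceececeececeeceececeece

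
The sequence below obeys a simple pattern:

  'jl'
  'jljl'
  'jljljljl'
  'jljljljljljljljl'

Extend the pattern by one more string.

jljljljljljljljljljljljljljljljl

s(k+1) = s(k)·s(k) — each term doubles the last.
One more doubling of jljljljljljljljl gives the answer.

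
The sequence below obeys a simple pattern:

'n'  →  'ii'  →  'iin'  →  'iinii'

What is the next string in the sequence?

iiniiiin

From term 3 onward, concatenate the last term with the second-to-last: ii·n = iin, iin·ii = iinii, …
So term 5 is iinii·iin.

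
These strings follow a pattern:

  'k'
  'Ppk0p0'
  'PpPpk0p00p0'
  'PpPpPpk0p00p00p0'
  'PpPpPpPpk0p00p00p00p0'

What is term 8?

PpPpPpPpPpPpPpk0p00p00p00p00p00p00p0

Every step adds Pp to the front and 0p0 to the end of the previous string.
From PpPpPpPpk0p00p00p00p0, 3 further steps: PpPpPpPpk0p00p00p00p0 → PpPpPpPpPpk0p00p00p00p00p0 → PpPpPpPpPpPpk0p00p00p00p00p00p0 → (answer).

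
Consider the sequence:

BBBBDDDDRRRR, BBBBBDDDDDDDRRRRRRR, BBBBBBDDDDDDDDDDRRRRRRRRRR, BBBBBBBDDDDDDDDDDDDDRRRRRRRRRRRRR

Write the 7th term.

The n-th term is n+2 B's then 3n-2 D's then 3n-2 R's, where the shown terms are n = 2, 3, 4, 5.
At n = 8 the blocks have lengths 10, 22, 22.

BBBBBBBBBBDDDDDDDDDDDDDDDDDDDDDDRRRRRRRRRRRRRRRRRRRRRR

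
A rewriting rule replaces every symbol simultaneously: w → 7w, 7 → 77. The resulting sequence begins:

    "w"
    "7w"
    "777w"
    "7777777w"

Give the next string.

777777777777777w

Rewriting each symbol of 7777777w: 7→77, 7→77, 7→77, 7→77, 7→77, 7→77, 7→77, w→7w, which concatenates to 77 77 77 77 77 77 77 7w.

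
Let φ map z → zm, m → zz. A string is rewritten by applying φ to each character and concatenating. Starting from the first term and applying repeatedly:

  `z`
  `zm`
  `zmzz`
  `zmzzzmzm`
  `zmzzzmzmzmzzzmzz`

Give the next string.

φ(zmzzzmzmzmzzzmzz) expands symbol-by-symbol to zm zz zm zm zm zz zm zz zm zz zm zm zm zz zm zm; joining the 16 pieces gives the next term.

zmzzzmzmzmzzzmzzzmzzzmzmzmzzzmzm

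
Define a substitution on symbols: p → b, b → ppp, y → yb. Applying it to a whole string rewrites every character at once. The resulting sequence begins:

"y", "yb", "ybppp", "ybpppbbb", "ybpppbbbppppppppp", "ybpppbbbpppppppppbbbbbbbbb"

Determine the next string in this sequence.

ybpppbbbpppppppppbbbbbbbbbppppppppppppppppppppppppppp

Applying the rule to each of the 26 symbols of ybpppbbbpppppppppbbbbbbbbb gives the pieces yb ppp b b b ppp ppp ppp b b b b b b b b b ppp ppp ppp ppp ppp ppp ppp ppp ppp, which concatenate to the answer.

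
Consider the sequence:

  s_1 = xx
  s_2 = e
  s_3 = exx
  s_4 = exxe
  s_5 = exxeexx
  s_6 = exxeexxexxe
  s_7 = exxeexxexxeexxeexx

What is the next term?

Each term (from the third on) is the previous term followed by the one before it: term 3 = e·xx = exx.
So term 8 is exxeexxexxeexxeexx·exxeexxexxe.

exxeexxexxeexxeexxexxeexxexxe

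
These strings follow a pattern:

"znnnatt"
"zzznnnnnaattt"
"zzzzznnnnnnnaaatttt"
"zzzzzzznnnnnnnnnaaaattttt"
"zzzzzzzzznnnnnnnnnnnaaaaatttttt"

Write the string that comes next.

zzzzzzzzzzznnnnnnnnnnnnnaaaaaattttttt

The n-th term is 2n-1 z's then 2n+1 n's then n a's then n+1 t's (n = 1, 2, …).
Setting n = 6 gives 11, 13, 6, 7 characters in each block.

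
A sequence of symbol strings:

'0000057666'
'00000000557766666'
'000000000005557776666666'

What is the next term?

Term n consists of 3n+2 0's, followed by n 5's, followed by n 7's, followed by 2n+1 6's (n = 1, 2, …).
Setting n = 4 gives 14, 4, 4, 9 characters in each block.

0000000000000055557777666666666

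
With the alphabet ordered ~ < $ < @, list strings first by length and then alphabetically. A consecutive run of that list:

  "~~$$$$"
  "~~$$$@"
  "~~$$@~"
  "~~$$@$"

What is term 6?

~~$@~~

Advancing 2 positions from ~~$$@$ through ~~$$@$ → ~~$$@@ reaches term 6.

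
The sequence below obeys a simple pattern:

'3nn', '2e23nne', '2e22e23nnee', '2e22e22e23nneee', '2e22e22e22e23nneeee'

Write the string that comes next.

s(k+1) = 2e2·s(k)·e, so each term gains 2e2 as a prefix and e as a suffix.
So the next term is 2e2·2e22e22e22e23nneeee·e.

2e22e22e22e22e23nneeeee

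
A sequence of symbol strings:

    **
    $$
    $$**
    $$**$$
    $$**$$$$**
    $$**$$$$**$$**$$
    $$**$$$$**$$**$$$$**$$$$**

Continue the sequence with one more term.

$$**$$$$**$$**$$$$**$$$$**$$**$$$$**$$**$$

Each term (from the third on) is the previous term followed by the one before it: term 3 = $$·** = $$**.
The next term joins $$**$$$$**$$**$$$$**$$$$** and $$**$$$$**$$**$$.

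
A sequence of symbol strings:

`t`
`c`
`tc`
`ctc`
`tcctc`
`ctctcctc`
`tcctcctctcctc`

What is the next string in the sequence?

Each term (from the third on) is the two preceding terms concatenated in order: term 3 = t·c = tc.
Continuing: ctctcctc · tcctcctctcctc gives term 8.

ctctcctctcctcctctcctc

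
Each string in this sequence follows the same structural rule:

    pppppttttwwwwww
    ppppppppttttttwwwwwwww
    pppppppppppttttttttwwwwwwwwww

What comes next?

ppppppppppppppttttttttttwwwwwwwwwwww

Term n consists of 3n-1 p's, followed by 2n t's, followed by 2n+2 w's, where the shown terms are n = 2, 3, 4.
Setting n = 5 gives 14, 10, 12 characters in each block.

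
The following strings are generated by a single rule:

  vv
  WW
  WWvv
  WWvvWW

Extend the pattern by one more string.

Each term (from the third on) is the previous term followed by the one before it: term 3 = WW·vv = WWvv.
The next term joins WWvvWW and WWvv.

WWvvWWWWvv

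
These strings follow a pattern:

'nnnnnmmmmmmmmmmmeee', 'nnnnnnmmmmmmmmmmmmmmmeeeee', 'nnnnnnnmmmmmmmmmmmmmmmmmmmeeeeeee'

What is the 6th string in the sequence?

Term n consists of n+3 n's, followed by 4n+3 m's, followed by 2n-1 e's, where the shown terms are n = 2, 3, 4.
Setting n = 7 gives 10, 31, 13 characters in each block.

nnnnnnnnnnmmmmmmmmmmmmmmmmmmmmmmmmmmmmmmmeeeeeeeeeeeee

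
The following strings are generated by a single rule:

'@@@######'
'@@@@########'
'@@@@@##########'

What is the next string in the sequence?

@@@@@@############

Term n consists of n @'s, followed by 2n #'s, where the shown terms are n = 3, 4, 5.
At n = 6 the blocks have lengths 6, 12.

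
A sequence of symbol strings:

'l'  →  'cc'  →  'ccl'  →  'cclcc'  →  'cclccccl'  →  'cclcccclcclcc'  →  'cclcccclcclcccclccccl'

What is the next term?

cclcccclcclcccclcccclcclcccclcclcc

From term 3 onward, concatenate the last term with the second-to-last: cc·l = ccl, ccl·cc = cclcc, …
The next term joins cclcccclcclcccclccccl and cclcccclcclcc.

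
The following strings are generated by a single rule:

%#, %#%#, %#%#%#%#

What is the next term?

%#%#%#%#%#%#%#%#

Each string is two copies of the previous one concatenated.
So the next term is two copies of %#%#%#%#.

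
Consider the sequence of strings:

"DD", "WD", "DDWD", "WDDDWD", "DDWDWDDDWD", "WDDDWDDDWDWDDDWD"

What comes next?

From term 3 onward, concatenate the second-to-last term with the last: DD·WD = DDWD, WD·DDWD = WDDDWD, …
So term 7 is DDWDWDDDWD·WDDDWDDDWDWDDDWD.

DDWDWDDDWDWDDDWDDDWDWDDDWD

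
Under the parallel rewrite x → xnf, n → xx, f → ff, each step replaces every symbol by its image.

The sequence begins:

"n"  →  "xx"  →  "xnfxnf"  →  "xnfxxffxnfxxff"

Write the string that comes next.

xnfxxffxnfxnfffffxnfxxffxnfxnfffff

Applying the rule to each of the 14 symbols of xnfxxffxnfxxff gives the pieces xnf xx ff xnf xnf ff ff xnf xx ff xnf xnf ff ff, which concatenate to the answer.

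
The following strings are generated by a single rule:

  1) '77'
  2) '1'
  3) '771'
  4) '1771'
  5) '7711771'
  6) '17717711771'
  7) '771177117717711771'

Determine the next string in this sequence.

From term 3 onward, concatenate the second-to-last term with the last: 77·1 = 771, 1·771 = 1771, …
Continuing: 17717711771 · 771177117717711771 gives term 8.

17717711771771177117717711771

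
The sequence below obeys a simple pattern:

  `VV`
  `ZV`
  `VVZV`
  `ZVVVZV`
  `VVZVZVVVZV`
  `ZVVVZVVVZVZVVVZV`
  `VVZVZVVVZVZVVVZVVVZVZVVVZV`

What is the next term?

ZVVVZVVVZVZVVVZVVVZVZVVVZVZVVVZVVVZVZVVVZV

From term 3 onward, concatenate the second-to-last term with the last: VV·ZV = VVZV, ZV·VVZV = ZVVVZV, …
The next term joins ZVVVZVVVZVZVVVZV and VVZVZVVVZVZVVVZVVVZVZVVVZV.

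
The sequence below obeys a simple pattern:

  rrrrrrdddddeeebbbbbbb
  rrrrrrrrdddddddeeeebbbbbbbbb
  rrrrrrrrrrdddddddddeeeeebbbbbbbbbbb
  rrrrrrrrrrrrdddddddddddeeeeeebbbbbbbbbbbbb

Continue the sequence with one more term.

Each string has the form r^{2n} d^{2n-1} e^{n} b^{2n+1}, where the shown terms are n = 3, 4, 5, 6.
At n = 7 the blocks have lengths 14, 13, 7, 15.

rrrrrrrrrrrrrrdddddddddddddeeeeeeebbbbbbbbbbbbbbb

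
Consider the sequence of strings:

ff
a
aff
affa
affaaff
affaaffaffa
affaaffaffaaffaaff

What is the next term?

affaaffaffaaffaaffaffaaffaffa

This is a Fibonacci-style word recurrence s(k) = s(k−1)·s(k−2): e.g. a·ff = aff.
Continuing: affaaffaffaaffaaff · affaaffaffa gives term 8.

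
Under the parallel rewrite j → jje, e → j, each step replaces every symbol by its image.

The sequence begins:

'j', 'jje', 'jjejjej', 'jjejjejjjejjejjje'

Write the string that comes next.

jjejjejjjejjejjjejjejjejjjejjejjjejjejjej

Replace each of the 17 characters of jjejjejjjejjejjje in place — jje jje j jje jje j jje jje jje j jje jje j jje jje jje j — and concatenate.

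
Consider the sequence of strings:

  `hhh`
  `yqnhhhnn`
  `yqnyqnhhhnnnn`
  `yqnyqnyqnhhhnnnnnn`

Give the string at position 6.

Every step adds yqn to the front and nn to the end of the previous string.
From yqnyqnyqnhhhnnnnnn, 2 further steps: yqnyqnyqnhhhnnnnnn → yqnyqnyqnyqnhhhnnnnnnnn → (answer).

yqnyqnyqnyqnyqnhhhnnnnnnnnnn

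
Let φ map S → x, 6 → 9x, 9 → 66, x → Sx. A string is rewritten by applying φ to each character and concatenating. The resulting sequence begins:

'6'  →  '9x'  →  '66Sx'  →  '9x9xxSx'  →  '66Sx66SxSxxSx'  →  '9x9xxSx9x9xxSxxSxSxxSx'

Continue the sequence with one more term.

φ(9x9xxSx9x9xxSxxSxSxxSx) expands symbol-by-symbol to 66 Sx 66 Sx Sx x Sx 66 Sx 66 Sx Sx x Sx Sx x Sx x Sx Sx x Sx; joining the 22 pieces gives the next term.

66Sx66SxSxxSx66Sx66SxSxxSxSxxSxxSxSxxSx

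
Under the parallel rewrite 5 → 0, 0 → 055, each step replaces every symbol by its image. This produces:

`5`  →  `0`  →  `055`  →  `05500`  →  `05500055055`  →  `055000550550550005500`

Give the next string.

Rewriting the 21 symbols of 055000550550550005500 one by one yields 055 0 0 055 055 055 0 0 055 0 0 055 0 0 055 055 055 0 0 055 055; concatenated:

0550005505505500055000550005505505500055055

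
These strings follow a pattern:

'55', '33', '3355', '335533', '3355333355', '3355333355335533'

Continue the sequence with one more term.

33553333553355333355333355

From term 3 onward, concatenate the last term with the second-to-last: 33·55 = 3355, 3355·33 = 335533, …
Continuing: 3355333355335533 · 3355333355 gives term 7.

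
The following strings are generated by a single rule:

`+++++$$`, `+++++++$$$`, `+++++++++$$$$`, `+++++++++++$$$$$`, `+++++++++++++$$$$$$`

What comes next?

+++++++++++++++$$$$$$$

Reading off run lengths: + runs 5, 7, 9, 11, 13; $ runs 2, 3, 4, 5, 6 — each is linear in n, where the shown terms are n = 2, 3, 4, 5, 6.
At n = 7 the blocks have lengths 15, 7.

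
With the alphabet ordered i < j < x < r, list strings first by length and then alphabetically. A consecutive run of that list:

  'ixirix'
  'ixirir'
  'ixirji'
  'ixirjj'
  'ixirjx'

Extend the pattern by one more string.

Find the rightmost character of ixirjx below r, bump it to the next letter, and reset everything to its right to i.

ixirjr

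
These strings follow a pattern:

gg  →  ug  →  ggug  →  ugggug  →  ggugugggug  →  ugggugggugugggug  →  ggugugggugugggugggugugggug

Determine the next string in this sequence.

From term 3 onward, concatenate the second-to-last term with the last: gg·ug = ggug, ug·ggug = ugggug, …
So term 8 is ugggugggugugggug·ggugugggugugggugggugugggug.

ugggugggugugggugggugugggugugggugggugugggug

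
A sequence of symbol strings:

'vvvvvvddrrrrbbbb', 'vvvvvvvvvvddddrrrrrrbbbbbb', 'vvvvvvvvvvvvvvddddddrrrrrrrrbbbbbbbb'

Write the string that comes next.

Each string has the form v^{4n-2} d^{2n-2} r^{2n} b^{2n}, where the shown terms are n = 2, 3, 4.
Setting n = 5 gives 18, 8, 10, 10 characters in each block.

vvvvvvvvvvvvvvvvvvddddddddrrrrrrrrrrbbbbbbbbbb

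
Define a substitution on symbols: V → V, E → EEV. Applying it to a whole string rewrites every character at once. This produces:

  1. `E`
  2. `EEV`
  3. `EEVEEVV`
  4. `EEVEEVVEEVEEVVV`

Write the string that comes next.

EEVEEVVEEVEEVVVEEVEEVVEEVEEVVVV

Replace each of the 15 characters of EEVEEVVEEVEEVVV in place — EEV EEV V EEV EEV V V EEV EEV V EEV EEV V V V — and concatenate.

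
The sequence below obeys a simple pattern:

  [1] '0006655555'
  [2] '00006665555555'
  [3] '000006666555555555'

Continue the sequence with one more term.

Reading off run lengths: 0 runs 3, 4, 5; 6 runs 2, 3, 4; 5 runs 5, 7, 9 — each is linear in n, where the shown terms are n = 2, 3, 4.
For the next term, n = 5, so the run lengths are 6, 5, 11.

0000006666655555555555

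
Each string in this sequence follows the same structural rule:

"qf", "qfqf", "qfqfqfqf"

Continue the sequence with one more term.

s(k+1) = s(k)·s(k) — each term doubles the last.
So the next term is two copies of qfqfqfqf.

qfqfqfqfqfqfqfqf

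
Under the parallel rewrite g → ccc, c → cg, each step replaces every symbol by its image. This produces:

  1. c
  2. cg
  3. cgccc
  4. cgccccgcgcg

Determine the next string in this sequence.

Rewriting each symbol of cgccccgcgcg: c→cg, g→ccc, c→cg, c→cg, c→cg, c→cg, g→ccc, c→cg, g→ccc, c→cg, g→ccc, which concatenates to cg ccc cg cg cg cg ccc cg ccc cg ccc.

cgccccgcgcgcgccccgccccgccc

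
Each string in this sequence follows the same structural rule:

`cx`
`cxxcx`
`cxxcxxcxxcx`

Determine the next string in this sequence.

cxxcxxcxxcxxcxxcxxcxxcx

Every step duplicates the string with 'x' between the halves.
So the next term is two copies of cxxcxxcxxcx with 'x' between the halves.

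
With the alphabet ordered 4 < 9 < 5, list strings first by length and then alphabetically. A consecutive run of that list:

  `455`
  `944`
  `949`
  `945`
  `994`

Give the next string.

Find the rightmost character of 994 below 5, bump it to the next letter, and reset everything to its right to 4.

999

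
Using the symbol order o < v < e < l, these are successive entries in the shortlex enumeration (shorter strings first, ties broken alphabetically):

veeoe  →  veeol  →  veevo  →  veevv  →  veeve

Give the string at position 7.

veeeo

Advancing 2 positions from veeve through veeve → veevl reaches term 7.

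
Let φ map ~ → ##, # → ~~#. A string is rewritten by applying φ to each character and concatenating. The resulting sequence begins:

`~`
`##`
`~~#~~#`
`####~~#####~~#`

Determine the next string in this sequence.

φ(####~~#####~~#) expands symbol-by-symbol to ~~# ~~# ~~# ~~# ## ## ~~# ~~# ~~# ~~# ~~# ## ## ~~#; joining the 14 pieces gives the next term.

~~#~~#~~#~~#####~~#~~#~~#~~#~~#####~~#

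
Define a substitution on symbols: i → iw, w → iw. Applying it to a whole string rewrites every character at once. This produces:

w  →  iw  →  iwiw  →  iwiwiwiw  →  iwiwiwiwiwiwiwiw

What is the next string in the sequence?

iwiwiwiwiwiwiwiwiwiwiwiwiwiwiwiw

Replace each of the 16 characters of iwiwiwiwiwiwiwiw in place — iw iw iw iw iw iw iw iw iw iw iw iw iw iw iw iw — and concatenate.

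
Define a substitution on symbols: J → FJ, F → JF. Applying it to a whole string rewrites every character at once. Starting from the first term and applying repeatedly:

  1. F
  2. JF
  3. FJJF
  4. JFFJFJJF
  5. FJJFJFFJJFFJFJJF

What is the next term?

Applying the rule to each of the 16 symbols of FJJFJFFJJFFJFJJF gives the pieces JF FJ FJ JF FJ JF JF FJ FJ JF JF FJ JF FJ FJ JF, which concatenate to the answer.

JFFJFJJFFJJFJFFJFJJFJFFJJFFJFJJF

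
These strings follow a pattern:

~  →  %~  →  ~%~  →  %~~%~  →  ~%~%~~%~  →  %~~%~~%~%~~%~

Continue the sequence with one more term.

~%~%~~%~%~~%~~%~%~~%~

From term 3 onward, concatenate the second-to-last term with the last: ~·%~ = ~%~, %~·~%~ = %~~%~, …
So term 7 is ~%~%~~%~·%~~%~~%~%~~%~.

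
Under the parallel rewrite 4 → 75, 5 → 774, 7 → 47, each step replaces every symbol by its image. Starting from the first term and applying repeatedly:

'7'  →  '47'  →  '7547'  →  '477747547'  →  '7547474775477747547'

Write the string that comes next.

Rewriting the 19 symbols of 7547474775477747547 one by one yields 47 774 75 47 75 47 75 47 47 774 75 47 47 47 75 47 774 75 47; concatenated:

47774754775477547477747547474775477747547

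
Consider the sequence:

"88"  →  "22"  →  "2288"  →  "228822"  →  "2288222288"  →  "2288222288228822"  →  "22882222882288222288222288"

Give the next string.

228822228822882222882222882288222288228822

This is a Fibonacci-style word recurrence s(k) = s(k−1)·s(k−2): e.g. 22·88 = 2288.
So term 8 is 22882222882288222288222288·2288222288228822.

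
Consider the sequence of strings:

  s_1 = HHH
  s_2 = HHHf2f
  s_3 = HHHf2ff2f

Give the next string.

Every step adds f2f to the end: s(k+1) = s(k)·f2f.
So the next term is HHHf2ff2f·f2f.

HHHf2ff2ff2f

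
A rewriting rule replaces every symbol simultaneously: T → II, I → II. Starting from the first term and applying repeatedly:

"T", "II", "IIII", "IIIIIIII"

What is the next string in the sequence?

Expanding IIIIIIII: I→II, I→II, I→II, I→II, I→II, I→II, I→II, I→II. Concatenated: II II II II II II II II.

IIIIIIIIIIIIIIII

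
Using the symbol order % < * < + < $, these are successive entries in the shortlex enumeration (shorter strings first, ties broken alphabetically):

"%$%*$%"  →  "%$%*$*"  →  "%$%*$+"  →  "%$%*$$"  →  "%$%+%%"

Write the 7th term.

Stepping forward 2 times from %$%+%%: %$%+%% → %$%+%*, then the target.

%$%+%+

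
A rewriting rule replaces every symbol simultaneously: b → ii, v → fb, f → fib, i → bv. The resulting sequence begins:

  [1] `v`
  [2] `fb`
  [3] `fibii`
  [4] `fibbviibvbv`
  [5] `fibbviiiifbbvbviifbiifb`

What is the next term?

φ(fibbviiiifbbvbviifbiifb) expands symbol-by-symbol to fib bv ii ii fb bv bv bv bv fib ii ii fb ii fb bv bv fib ii bv bv fib ii; joining the 23 pieces gives the next term.

fibbviiiifbbvbvbvbvfibiiiifbiifbbvbvfibiibvbvfibii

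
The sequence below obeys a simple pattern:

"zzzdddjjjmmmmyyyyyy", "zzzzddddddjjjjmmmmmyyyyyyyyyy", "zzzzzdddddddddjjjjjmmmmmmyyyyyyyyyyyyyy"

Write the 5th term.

Each string has the form z^{n+2} d^{3n} j^{n+2} m^{n+3} y^{4n+2} (n = 1, 2, …).
At n = 5 the blocks have lengths 7, 15, 7, 8, 22.

zzzzzzzdddddddddddddddjjjjjjjmmmmmmmmyyyyyyyyyyyyyyyyyyyyyy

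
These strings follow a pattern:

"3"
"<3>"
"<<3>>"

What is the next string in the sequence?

s(k+1) = <·s(k)·>, so each term gains < as a prefix and > as a suffix.
Applying this once more to <<3>>:

<<<3>>>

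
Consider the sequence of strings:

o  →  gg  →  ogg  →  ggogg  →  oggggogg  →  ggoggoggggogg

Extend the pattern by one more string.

oggggoggggoggoggggogg

From term 3 onward, concatenate the second-to-last term with the last: o·gg = ogg, gg·ogg = ggogg, …
So term 7 is oggggogg·ggoggoggggogg.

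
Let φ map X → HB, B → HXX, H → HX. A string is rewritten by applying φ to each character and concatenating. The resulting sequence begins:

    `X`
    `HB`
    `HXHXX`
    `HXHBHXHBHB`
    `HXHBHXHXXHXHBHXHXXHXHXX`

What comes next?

φ(HXHBHXHXXHXHBHXHXXHXHXX) expands symbol-by-symbol to HX HB HX HXX HX HB HX HB HB HX HB HX HXX HX HB HX HB HB HX HB HX HB HB; joining the 23 pieces gives the next term.

HXHBHXHXXHXHBHXHBHBHXHBHXHXXHXHBHXHBHBHXHBHXHBHB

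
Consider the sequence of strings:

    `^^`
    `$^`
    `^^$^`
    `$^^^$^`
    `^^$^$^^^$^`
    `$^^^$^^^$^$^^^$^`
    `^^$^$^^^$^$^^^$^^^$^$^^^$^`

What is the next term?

Each term (from the third on) is the two preceding terms concatenated in order: term 3 = ^^·$^ = ^^$^.
Continuing: $^^^$^^^$^$^^^$^ · ^^$^$^^^$^$^^^$^^^$^$^^^$^ gives term 8.

$^^^$^^^$^$^^^$^^^$^$^^^$^$^^^$^^^$^$^^^$^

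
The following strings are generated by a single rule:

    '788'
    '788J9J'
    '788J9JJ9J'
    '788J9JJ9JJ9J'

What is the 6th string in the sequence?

Each term is the previous one with J9J appended.
From 788J9JJ9JJ9J, 2 further steps: 788J9JJ9JJ9J → 788J9JJ9JJ9JJ9J → (answer).

788J9JJ9JJ9JJ9JJ9J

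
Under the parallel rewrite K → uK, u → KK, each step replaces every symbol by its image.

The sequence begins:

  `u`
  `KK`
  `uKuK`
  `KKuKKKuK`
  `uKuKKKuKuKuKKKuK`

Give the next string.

Rewriting the 16 symbols of uKuKKKuKuKuKKKuK one by one yields KK uK KK uK uK uK KK uK KK uK KK uK uK uK KK uK; concatenated:

KKuKKKuKuKuKKKuKKKuKKKuKuKuKKKuK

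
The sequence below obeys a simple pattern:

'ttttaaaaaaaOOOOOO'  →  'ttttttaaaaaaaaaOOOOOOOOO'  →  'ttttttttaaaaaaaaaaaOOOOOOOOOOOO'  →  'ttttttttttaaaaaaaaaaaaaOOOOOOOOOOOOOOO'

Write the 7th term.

ttttttttttttttttaaaaaaaaaaaaaaaaaaaOOOOOOOOOOOOOOOOOOOOOOOO

Reading off run lengths: t runs 4, 6, 8, 10; a runs 7, 9, 11, 13; O runs 6, 9, 12, 15 — each is linear in n, where the shown terms are n = 2, 3, 4, 5.
At n = 8 the blocks have lengths 16, 19, 24.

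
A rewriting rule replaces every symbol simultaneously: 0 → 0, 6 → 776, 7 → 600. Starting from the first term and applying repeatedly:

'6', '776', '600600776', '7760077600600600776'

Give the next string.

Applying the rule to each of the 19 symbols of 7760077600600600776 gives the pieces 600 600 776 0 0 600 600 776 0 0 776 0 0 776 0 0 600 600 776, which concatenate to the answer.

60060077600600600776007760077600600600776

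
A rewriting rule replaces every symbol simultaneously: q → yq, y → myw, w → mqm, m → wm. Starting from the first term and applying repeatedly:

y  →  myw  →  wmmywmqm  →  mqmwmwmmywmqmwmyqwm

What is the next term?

φ(mqmwmwmmywmqmwmyqwm) expands symbol-by-symbol to wm yq wm mqm wm mqm wm wm myw mqm wm yq wm mqm wm myw yq mqm wm; joining the 19 pieces gives the next term.

wmyqwmmqmwmmqmwmwmmywmqmwmyqwmmqmwmmywyqmqmwm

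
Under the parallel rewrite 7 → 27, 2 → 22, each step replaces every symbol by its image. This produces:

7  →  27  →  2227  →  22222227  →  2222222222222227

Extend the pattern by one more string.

Rewriting the 16 symbols of 2222222222222227 one by one yields 22 22 22 22 22 22 22 22 22 22 22 22 22 22 22 27; concatenated:

22222222222222222222222222222227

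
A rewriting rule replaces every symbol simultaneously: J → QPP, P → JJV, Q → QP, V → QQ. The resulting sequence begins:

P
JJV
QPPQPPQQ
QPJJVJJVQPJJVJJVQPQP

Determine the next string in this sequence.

Applying the rule to each of the 20 symbols of QPJJVJJVQPJJVJJVQPQP gives the pieces QP JJV QPP QPP QQ QPP QPP QQ QP JJV QPP QPP QQ QPP QPP QQ QP JJV QP JJV, which concatenate to the answer.

QPJJVQPPQPPQQQPPQPPQQQPJJVQPPQPPQQQPPQPPQQQPJJVQPJJV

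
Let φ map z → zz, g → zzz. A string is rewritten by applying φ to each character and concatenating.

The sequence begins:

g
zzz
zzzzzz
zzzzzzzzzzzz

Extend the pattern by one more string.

zzzzzzzzzzzzzzzzzzzzzzzz

Apply φ to zzzzzzzzzzzz symbol by symbol: z→zz, z→zz, z→zz, z→zz, z→zz, z→zz, z→zz, z→zz, z→zz, z→zz, z→zz, z→zz; joined: zz zz zz zz zz zz zz zz zz zz zz zz.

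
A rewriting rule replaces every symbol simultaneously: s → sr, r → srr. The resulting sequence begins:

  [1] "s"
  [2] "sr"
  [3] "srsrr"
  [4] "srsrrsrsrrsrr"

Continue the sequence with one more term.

srsrrsrsrrsrrsrsrrsrsrrsrrsrsrrsrr

φ(srsrrsrsrrsrr) expands symbol-by-symbol to sr srr sr srr srr sr srr sr srr srr sr srr srr; joining the 13 pieces gives the next term.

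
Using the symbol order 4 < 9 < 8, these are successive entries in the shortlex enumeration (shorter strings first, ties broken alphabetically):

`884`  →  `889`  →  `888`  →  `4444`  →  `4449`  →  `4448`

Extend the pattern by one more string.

4494

Treat 4448 as a base-3 numeral over the given alphabet and add one, carrying through any trailing 8's.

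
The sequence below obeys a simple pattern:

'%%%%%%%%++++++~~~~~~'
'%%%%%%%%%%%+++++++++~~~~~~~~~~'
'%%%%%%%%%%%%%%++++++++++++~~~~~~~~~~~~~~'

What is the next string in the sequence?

%%%%%%%%%%%%%%%%%+++++++++++++++~~~~~~~~~~~~~~~~~~

Reading off run lengths: % runs 8, 11, 14; + runs 6, 9, 12; ~ runs 6, 10, 14 — each is linear in n, where the shown terms are n = 2, 3, 4.
At n = 5 the blocks have lengths 17, 15, 18.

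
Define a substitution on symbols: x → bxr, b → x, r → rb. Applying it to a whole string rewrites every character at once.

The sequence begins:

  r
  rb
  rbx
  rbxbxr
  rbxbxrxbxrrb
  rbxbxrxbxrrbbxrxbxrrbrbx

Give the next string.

Rewriting the 24 symbols of rbxbxrxbxrrbbxrxbxrrbrbx one by one yields rb x bxr x bxr rb bxr x bxr rb rb x x bxr rb bxr x bxr rb rb x rb x bxr; concatenated:

rbxbxrxbxrrbbxrxbxrrbrbxxbxrrbbxrxbxrrbrbxrbxbxr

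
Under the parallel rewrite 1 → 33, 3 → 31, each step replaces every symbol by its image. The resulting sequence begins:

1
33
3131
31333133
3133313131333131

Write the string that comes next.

Replace each of the 16 characters of 3133313131333131 in place — 31 33 31 31 31 33 31 33 31 33 31 31 31 33 31 33 — and concatenate.

31333131313331333133313131333133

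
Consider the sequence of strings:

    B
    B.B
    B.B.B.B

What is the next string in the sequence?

Each string is two copies of the previous one joined by '.'.
So the next term is two copies of B.B.B.B with '.' between the halves.

B.B.B.B.B.B.B.B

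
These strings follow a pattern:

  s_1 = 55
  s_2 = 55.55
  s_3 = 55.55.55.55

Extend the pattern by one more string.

55.55.55.55.55.55.55.55

Each string is two copies of the previous one joined by '.'.
One more doubling of 55.55.55.55 gives the answer.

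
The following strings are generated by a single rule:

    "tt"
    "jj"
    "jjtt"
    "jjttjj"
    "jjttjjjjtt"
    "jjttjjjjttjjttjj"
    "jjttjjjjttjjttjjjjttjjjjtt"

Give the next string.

jjttjjjjttjjttjjjjttjjjjttjjttjjjjttjjttjj

This is a Fibonacci-style word recurrence s(k) = s(k−1)·s(k−2): e.g. jj·tt = jjtt.
So term 8 is jjttjjjjttjjttjjjjttjjjjtt·jjttjjjjttjjttjj.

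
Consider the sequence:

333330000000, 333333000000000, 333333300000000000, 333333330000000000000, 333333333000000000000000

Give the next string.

333333333300000000000000000

Term n consists of n+2 3's, followed by 2n+1 0's, where the shown terms are n = 3, 4, 5, 6, 7.
At n = 8 the blocks have lengths 10, 17.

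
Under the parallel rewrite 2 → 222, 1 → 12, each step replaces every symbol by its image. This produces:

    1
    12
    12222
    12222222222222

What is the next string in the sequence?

Replace each of the 14 characters of 12222222222222 in place — 12 222 222 222 222 222 222 222 222 222 222 222 222 222 — and concatenate.

12222222222222222222222222222222222222222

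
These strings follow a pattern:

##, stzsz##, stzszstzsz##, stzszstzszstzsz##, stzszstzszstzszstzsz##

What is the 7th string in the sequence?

The strings grow by a fixed prefix stzsz each time.
From stzszstzszstzszstzsz##, 2 further steps: stzszstzszstzszstzsz## → stzszstzszstzszstzszstzsz## → (answer).

stzszstzszstzszstzszstzszstzsz##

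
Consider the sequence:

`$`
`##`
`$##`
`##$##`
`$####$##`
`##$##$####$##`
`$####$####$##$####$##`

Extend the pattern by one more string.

This is a Fibonacci-style word recurrence s(k) = s(k−2)·s(k−1): e.g. $·## = $##.
Continuing: ##$##$####$## · $####$####$##$####$## gives term 8.

##$##$####$##$####$####$##$####$##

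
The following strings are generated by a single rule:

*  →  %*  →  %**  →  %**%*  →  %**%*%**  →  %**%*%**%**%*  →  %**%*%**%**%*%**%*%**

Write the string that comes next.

Each term (from the third on) is the previous term followed by the one before it: term 3 = %*·* = %**.
The next term joins %**%*%**%**%*%**%*%** and %**%*%**%**%*.

%**%*%**%**%*%**%*%**%**%*%**%**%*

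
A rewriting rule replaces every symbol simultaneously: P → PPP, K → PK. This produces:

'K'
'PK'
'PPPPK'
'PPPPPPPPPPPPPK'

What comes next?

Rewriting the 14 symbols of PPPPPPPPPPPPPK one by one yields PPP PPP PPP PPP PPP PPP PPP PPP PPP PPP PPP PPP PPP PK; concatenated:

PPPPPPPPPPPPPPPPPPPPPPPPPPPPPPPPPPPPPPPPK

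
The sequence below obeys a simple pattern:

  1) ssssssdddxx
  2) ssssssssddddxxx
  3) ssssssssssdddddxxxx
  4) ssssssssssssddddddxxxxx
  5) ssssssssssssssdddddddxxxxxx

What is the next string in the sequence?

Reading off run lengths: s runs 6, 8, 10, 12, 14; d runs 3, 4, 5, 6, 7; x runs 2, 3, 4, 5, 6 — each is linear in n, where the shown terms are n = 3, 4, 5, 6, 7.
Setting n = 8 gives 16, 8, 7 characters in each block.

ssssssssssssssssddddddddxxxxxxx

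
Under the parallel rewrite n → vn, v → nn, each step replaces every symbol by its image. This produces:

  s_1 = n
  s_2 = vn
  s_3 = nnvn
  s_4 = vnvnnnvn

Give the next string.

Rewriting each symbol of vnvnnnvn: v→nn, n→vn, v→nn, n→vn, n→vn, n→vn, v→nn, n→vn, which concatenates to nn vn nn vn vn vn nn vn.

nnvnnnvnvnvnnnvn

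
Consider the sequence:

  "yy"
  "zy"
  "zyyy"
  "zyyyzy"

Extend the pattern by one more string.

zyyyzyzyyy

Each term (from the third on) is the previous term followed by the one before it: term 3 = zy·yy = zyyy.
The next term joins zyyyzy and zyyy.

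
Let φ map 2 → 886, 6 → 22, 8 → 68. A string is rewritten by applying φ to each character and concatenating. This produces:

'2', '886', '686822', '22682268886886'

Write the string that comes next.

88688622688868862268686822686822

Applying the rule to each of the 14 symbols of 22682268886886 gives the pieces 886 886 22 68 886 886 22 68 68 68 22 68 68 22, which concatenate to the answer.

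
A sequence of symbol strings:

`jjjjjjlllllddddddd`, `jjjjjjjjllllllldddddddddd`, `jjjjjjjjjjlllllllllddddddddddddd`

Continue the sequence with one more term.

Each string has the form j^{2n+2} l^{2n+1} d^{3n+1}, where the shown terms are n = 2, 3, 4.
At n = 5 the blocks have lengths 12, 11, 16.

jjjjjjjjjjjjllllllllllldddddddddddddddd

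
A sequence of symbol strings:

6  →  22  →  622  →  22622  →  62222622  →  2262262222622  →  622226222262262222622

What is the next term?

Each term (from the third on) is the two preceding terms concatenated in order: term 3 = 6·22 = 622.
Continuing: 2262262222622 · 622226222262262222622 gives term 8.

2262262222622622226222262262222622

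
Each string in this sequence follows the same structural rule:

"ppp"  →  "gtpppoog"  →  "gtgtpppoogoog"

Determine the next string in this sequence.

Every step adds gt to the front and oog to the end of the previous string.
Applying this once more to gtgtpppoogoog:

gtgtgtpppoogoogoog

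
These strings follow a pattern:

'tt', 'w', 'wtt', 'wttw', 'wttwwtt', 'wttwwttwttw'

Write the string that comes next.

wttwwttwttwwttwwtt

From term 3 onward, concatenate the last term with the second-to-last: w·tt = wtt, wtt·w = wttw, …
The next term joins wttwwttwttw and wttwwtt.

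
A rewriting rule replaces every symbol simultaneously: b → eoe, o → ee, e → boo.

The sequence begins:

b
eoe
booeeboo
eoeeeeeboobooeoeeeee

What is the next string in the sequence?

Rewriting the 20 symbols of eoeeeeeboobooeoeeeee one by one yields boo ee boo boo boo boo boo eoe ee ee eoe ee ee boo ee boo boo boo boo boo; concatenated:

booeebooboobooboobooeoeeeeeeoeeeeebooeeboobooboobooboo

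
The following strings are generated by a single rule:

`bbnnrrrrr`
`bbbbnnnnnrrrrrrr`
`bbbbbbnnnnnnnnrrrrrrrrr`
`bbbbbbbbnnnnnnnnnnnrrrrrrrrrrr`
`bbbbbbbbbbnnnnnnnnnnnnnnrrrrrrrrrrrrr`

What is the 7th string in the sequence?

The n-th term is 2n b's then 3n-1 n's then 2n+3 r's (n = 1, 2, …).
For term 7, n = 7, so the run lengths are 14, 20, 17.

bbbbbbbbbbbbbbnnnnnnnnnnnnnnnnnnnnrrrrrrrrrrrrrrrrr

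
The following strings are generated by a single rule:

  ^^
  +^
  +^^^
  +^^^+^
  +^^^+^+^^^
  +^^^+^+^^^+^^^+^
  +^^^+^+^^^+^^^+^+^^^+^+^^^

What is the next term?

+^^^+^+^^^+^^^+^+^^^+^+^^^+^^^+^+^^^+^^^+^

This is a Fibonacci-style word recurrence s(k) = s(k−1)·s(k−2): e.g. +^·^^ = +^^^.
Continuing: +^^^+^+^^^+^^^+^+^^^+^+^^^ · +^^^+^+^^^+^^^+^ gives term 8.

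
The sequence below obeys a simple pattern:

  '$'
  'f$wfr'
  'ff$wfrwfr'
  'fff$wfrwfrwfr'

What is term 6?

fffff$wfrwfrwfrwfrwfr

Every step adds f to the front and wfr to the end of the previous string.
From fff$wfrwfrwfr, 2 further steps: fff$wfrwfrwfr → ffff$wfrwfrwfrwfr → (answer).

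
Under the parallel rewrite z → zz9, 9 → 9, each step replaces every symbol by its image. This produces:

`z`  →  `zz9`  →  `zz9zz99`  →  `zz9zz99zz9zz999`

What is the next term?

zz9zz99zz9zz999zz9zz99zz9zz9999

φ(zz9zz99zz9zz999) expands symbol-by-symbol to zz9 zz9 9 zz9 zz9 9 9 zz9 zz9 9 zz9 zz9 9 9 9; joining the 15 pieces gives the next term.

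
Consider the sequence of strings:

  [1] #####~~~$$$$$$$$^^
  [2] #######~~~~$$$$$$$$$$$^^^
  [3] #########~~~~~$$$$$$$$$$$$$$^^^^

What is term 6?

Reading off run lengths: # runs 5, 7, 9; ~ runs 3, 4, 5; $ runs 8, 11, 14; ^ runs 2, 3, 4 — each is linear in n, where the shown terms are n = 3, 4, 5.
Setting n = 8 gives 15, 8, 23, 7 characters in each block.

###############~~~~~~~~$$$$$$$$$$$$$$$$$$$$$$$^^^^^^^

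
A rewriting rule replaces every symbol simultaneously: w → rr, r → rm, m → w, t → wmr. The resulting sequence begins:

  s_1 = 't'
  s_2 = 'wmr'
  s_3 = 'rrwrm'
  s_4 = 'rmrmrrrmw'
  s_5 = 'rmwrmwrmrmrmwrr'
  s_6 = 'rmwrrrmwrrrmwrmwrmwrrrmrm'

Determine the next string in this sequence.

Rewriting the 25 symbols of rmwrrrmwrrrmwrmwrmwrrrmrm one by one yields rm w rr rm rm rm w rr rm rm rm w rr rm w rr rm w rr rm rm rm w rm w; concatenated:

rmwrrrmrmrmwrrrmrmrmwrrrmwrrrmwrrrmrmrmwrmw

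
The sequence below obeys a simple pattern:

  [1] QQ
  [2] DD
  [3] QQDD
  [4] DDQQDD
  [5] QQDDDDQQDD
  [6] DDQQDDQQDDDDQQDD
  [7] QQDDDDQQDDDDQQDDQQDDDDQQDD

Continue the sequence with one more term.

DDQQDDQQDDDDQQDDQQDDDDQQDDDDQQDDQQDDDDQQDD

This is a Fibonacci-style word recurrence s(k) = s(k−2)·s(k−1): e.g. QQ·DD = QQDD.
So term 8 is DDQQDDQQDDDDQQDD·QQDDDDQQDDDDQQDDQQDDDDQQDD.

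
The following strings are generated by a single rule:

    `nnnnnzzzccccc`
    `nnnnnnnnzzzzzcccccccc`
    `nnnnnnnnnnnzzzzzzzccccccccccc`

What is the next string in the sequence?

Each string has the form n^{3n-1} z^{2n-1} c^{3n-1}, where the shown terms are n = 2, 3, 4.
Setting n = 5 gives 14, 9, 14 characters in each block.

nnnnnnnnnnnnnnzzzzzzzzzcccccccccccccc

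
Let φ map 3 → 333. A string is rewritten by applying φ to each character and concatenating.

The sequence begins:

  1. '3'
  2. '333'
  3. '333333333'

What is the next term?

333333333333333333333333333

Rewriting each symbol of 333333333: 3→333, 3→333, 3→333, 3→333, 3→333, 3→333, 3→333, 3→333, 3→333, which concatenates to 333 333 333 333 333 333 333 333 333.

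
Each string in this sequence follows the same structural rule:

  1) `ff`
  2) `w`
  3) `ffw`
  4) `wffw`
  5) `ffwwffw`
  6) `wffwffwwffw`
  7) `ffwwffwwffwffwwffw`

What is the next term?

Each term (from the third on) is the two preceding terms concatenated in order: term 3 = ff·w = ffw.
So term 8 is wffwffwwffw·ffwwffwwffwffwwffw.

wffwffwwffwffwwffwwffwffwwffw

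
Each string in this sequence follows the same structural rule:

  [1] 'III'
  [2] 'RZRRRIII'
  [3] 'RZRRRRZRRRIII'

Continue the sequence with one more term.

The strings grow by a fixed prefix RZRRR each time.
One more step from RZRRRRZRRRIII gives the answer.

RZRRRRZRRRRZRRRIII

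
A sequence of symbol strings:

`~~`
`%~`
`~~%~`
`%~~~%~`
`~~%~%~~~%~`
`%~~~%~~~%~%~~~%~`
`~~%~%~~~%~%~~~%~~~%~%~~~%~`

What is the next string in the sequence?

From term 3 onward, concatenate the second-to-last term with the last: ~~·%~ = ~~%~, %~·~~%~ = %~~~%~, …
Continuing: %~~~%~~~%~%~~~%~ · ~~%~%~~~%~%~~~%~~~%~%~~~%~ gives term 8.

%~~~%~~~%~%~~~%~~~%~%~~~%~%~~~%~~~%~%~~~%~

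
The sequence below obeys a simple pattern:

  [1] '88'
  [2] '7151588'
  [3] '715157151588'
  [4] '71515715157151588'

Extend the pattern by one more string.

Each term is the previous one with 71515 prepended.
So the next term is 71515·71515715157151588.

7151571515715157151588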